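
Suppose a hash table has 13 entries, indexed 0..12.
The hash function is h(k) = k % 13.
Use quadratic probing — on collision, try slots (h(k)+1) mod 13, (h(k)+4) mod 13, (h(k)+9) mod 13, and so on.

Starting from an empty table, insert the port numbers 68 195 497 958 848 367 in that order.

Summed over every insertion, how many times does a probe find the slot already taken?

6

Insert 68: h=3, slot 3 empty → index 3.
Insert 195: h=0, slot 0 empty → index 0.
Insert 497: h=3, slot 3 occupied → index 4.
Insert 958: h=9, slot 9 empty → index 9.
Insert 848: h=3, slots 3,4 occupied → index 7.
Insert 367: h=3, slots 3,4,7 occupied → index 12.
Table: [195, —, —, 68, 497, —, —, 848, —, 958, —, —, 367]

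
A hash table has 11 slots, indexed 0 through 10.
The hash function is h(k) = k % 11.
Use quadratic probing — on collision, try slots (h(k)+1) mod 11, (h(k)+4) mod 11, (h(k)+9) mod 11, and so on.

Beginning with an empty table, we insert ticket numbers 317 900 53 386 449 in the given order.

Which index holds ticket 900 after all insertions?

10

317: h=9 -> slot 9
900: h=9, probe 9,10 -> slot 10
53: h=9, probe 9,10,2 -> slot 2
386: h=1 -> slot 1
449: h=9, probe 9,10,2,7 -> slot 7
Table: [_, 386, 53, _, _, _, _, 449, _, 317, 900]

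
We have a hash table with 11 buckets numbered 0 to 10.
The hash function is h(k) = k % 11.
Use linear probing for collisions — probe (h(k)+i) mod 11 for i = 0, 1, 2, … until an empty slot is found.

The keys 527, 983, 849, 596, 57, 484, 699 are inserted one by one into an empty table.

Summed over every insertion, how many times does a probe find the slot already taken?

527: h=10 => slot 10
983: h=4 => slot 4
849: h=2 => slot 2
596: h=2, probe 2,3 => slot 3
57: h=2, probe 2,3,4,5 => slot 5
484: h=0 => slot 0
699: h=6 => slot 6
Table: [484, _, 849, 596, 983, 57, 699, _, _, _, 527]

4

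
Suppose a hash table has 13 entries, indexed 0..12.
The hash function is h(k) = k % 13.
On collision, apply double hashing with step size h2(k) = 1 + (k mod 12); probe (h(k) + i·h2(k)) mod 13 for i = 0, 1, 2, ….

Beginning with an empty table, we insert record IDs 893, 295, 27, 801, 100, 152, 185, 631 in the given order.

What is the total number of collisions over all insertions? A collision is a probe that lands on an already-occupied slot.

4

893: h=9 => slot 9
295: h=9, h2=8, probe 9,4 => slot 4
27: h=1 => slot 1
801: h=8 => slot 8
100: h=9, h2=5, probe 9,1,6 => slot 6
152: h=9, h2=9, probe 9,5 => slot 5
185: h=3 => slot 3
631: h=7 => slot 7
Table: [—, 27, —, 185, 295, 152, 100, 631, 801, 893, —, —, —]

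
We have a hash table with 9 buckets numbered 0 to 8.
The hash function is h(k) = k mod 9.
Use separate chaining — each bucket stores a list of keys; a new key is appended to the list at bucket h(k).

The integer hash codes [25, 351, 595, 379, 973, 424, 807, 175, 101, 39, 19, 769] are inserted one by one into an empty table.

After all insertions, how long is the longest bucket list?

5

Insert 25: h=7, bucket 7 empty -> new chain.
Insert 351: h=0, bucket 0 empty -> new chain.
Insert 595: h=1, bucket 1 empty -> new chain.
Insert 379: h=1, bucket 1 nonempty -> append to chain.
Insert 973: h=1, bucket 1 nonempty -> append to chain.
Insert 424: h=1, bucket 1 nonempty -> append to chain.
Insert 807: h=6, bucket 6 empty -> new chain.
Insert 175: h=4, bucket 4 empty -> new chain.
Insert 101: h=2, bucket 2 empty -> new chain.
Insert 39: h=3, bucket 3 empty -> new chain.
Insert 19: h=1, bucket 1 nonempty -> append to chain.
Insert 769: h=4, bucket 4 nonempty -> append to chain.
Final buckets:
0: 351
1: 595 -> 379 -> 973 -> 424 -> 19
2: 101
3: 39
4: 175 -> 769
5: .
6: 807
7: 25
8: .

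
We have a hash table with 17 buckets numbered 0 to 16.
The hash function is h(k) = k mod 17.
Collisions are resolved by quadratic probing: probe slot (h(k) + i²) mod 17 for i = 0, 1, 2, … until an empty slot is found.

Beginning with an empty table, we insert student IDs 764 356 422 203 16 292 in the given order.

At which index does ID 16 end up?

8

764: h=16 → slot 16
356: h=16, probe 16,0 → slot 0
422: h=14 → slot 14
203: h=16, probe 16,0,3 → slot 3
16: h=16, probe 16,0,3,8 → slot 8
292: h=3, probe 3,4 → slot 4
Table: [356, ., ., 203, 292, ., ., ., 16, ., ., ., ., ., 422, ., 764]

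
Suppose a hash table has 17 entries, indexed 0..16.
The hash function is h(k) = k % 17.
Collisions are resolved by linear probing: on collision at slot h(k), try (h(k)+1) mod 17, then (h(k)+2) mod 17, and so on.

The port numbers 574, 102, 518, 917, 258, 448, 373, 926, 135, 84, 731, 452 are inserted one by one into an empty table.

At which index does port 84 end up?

4

574: h=13 => slot 13
102: h=0 => slot 0
518: h=8 => slot 8
917: h=16 => slot 16
258: h=3 => slot 3
448: h=6 => slot 6
373: h=16, probe 16,0,1 => slot 1
926: h=8, probe 8,9 => slot 9
135: h=16, probe 16,0,1,2 => slot 2
84: h=16, probe 16,0,1,2,3,4 => slot 4
731: h=0, probe 0,1,2,3,4,5 => slot 5
452: h=10 => slot 10
Table: [102, 373, 135, 258, 84, 731, 448, _, 518, 926, 452, _, _, 574, _, _, 917]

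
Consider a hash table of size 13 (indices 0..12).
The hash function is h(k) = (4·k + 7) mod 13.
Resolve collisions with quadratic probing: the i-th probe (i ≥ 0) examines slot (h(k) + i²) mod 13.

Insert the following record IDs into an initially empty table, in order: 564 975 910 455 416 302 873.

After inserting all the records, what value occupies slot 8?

564 hashes to 1; slot 1 is free -> place at 1.
975 hashes to 7; slot 7 is free -> place at 7.
910 hashes to 7; 7 taken -> place at 8.
455 hashes to 7; 7,8 taken -> place at 11.
416 hashes to 7; 7,8,11 taken -> place at 3.
302 hashes to 6; slot 6 is free -> place at 6.
873 hashes to 2; slot 2 is free -> place at 2.
Table: [., 564, 873, 416, ., ., 302, 975, 910, ., ., 455, .]

910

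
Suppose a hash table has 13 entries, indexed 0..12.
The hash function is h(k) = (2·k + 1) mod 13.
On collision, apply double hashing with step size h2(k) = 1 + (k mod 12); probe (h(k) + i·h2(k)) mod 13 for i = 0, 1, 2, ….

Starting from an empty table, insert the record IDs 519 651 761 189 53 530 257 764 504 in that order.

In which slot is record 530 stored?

11

519: h=12 -> slot 12
651: h=3 -> slot 3
761: h=2 -> slot 2
189: h=2, h2=10, probe 2,12,9 -> slot 9
53: h=3, h2=6, probe 3,9,2,8 -> slot 8
530: h=8, h2=3, probe 8,11 -> slot 11
257: h=8, h2=6, probe 8,1 -> slot 1
764: h=8, h2=9, probe 8,4 -> slot 4
504: h=8, h2=1, probe 8,9,10 -> slot 10
Table: [., 257, 761, 651, 764, ., ., ., 53, 189, 504, 530, 519]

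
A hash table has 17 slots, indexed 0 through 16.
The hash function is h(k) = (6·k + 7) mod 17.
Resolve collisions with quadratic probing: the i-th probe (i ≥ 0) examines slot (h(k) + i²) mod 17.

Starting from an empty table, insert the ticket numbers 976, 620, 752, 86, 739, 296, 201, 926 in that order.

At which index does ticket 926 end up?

976: h=15 => slot 15
620: h=4 => slot 4
752: h=14 => slot 14
86: h=13 => slot 13
739: h=4, probe 4,5 => slot 5
296: h=15, probe 15,16 => slot 16
201: h=6 => slot 6
926: h=4, probe 4,5,8 => slot 8
Table: [_, _, _, _, 620, 739, 201, _, 926, _, _, _, _, 86, 752, 976, 296]

8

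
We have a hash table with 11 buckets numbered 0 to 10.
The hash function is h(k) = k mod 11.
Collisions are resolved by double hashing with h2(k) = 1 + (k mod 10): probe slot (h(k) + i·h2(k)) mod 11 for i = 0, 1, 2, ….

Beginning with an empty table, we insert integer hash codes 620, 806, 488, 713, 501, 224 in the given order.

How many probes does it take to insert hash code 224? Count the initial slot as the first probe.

Insert 620: h=4, slot 4 empty → index 4.
Insert 806: h=3, slot 3 empty → index 3.
Insert 488: h=4, h2=9, slot 4 occupied → index 2.
Insert 713: h=9, slot 9 empty → index 9.
Insert 501: h=6, slot 6 empty → index 6.
Insert 224: h=4, h2=5, slots 4,9,3 occupied → index 8.
Table: [-, -, 488, 806, 620, -, 501, -, 224, 713, -]

4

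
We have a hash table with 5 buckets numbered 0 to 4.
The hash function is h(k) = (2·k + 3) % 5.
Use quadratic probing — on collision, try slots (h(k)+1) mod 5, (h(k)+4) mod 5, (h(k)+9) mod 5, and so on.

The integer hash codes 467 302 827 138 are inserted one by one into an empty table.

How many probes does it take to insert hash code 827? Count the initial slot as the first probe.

467 hashes to 2; slot 2 is free => place at 2.
302 hashes to 2; 2 taken => place at 3.
827 hashes to 2; 2,3 taken => place at 1.
138 hashes to 4; slot 4 is free => place at 4.
Table: [_, 827, 467, 302, 138]

3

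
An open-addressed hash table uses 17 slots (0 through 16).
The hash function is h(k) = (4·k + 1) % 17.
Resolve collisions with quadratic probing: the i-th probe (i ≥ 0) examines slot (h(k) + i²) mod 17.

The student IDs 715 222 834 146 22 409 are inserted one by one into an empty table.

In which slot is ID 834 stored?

9

715 hashes to 5; slot 5 is free -> place at 5.
222 hashes to 5; 5 taken -> place at 6.
834 hashes to 5; 5,6 taken -> place at 9.
146 hashes to 7; slot 7 is free -> place at 7.
22 hashes to 4; slot 4 is free -> place at 4.
409 hashes to 5; 5,6,9 taken -> place at 14.
Table: [_, _, _, _, 22, 715, 222, 146, _, 834, _, _, _, _, 409, _, _]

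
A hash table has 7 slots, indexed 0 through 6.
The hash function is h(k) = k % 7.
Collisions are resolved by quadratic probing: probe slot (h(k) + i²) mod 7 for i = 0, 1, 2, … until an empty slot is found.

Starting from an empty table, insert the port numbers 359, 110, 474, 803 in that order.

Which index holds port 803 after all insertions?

0

359 hashes to 2; slot 2 is free → place at 2.
110 hashes to 5; slot 5 is free → place at 5.
474 hashes to 5; 5 taken → place at 6.
803 hashes to 5; 5,6,2 taken → place at 0.
Table: [803, _, 359, _, _, 110, 474]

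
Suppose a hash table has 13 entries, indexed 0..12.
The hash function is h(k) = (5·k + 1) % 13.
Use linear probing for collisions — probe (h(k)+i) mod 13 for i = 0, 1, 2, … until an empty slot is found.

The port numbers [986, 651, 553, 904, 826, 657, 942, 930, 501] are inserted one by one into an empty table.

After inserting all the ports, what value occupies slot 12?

986 hashes to 4; slot 4 is free → place at 4.
651 hashes to 6; slot 6 is free → place at 6.
553 hashes to 10; slot 10 is free → place at 10.
904 hashes to 10; 10 taken → place at 11.
826 hashes to 10; 10,11 taken → place at 12.
657 hashes to 10; 10,11,12 taken → place at 0.
942 hashes to 5; slot 5 is free → place at 5.
930 hashes to 10; 10,11,12,0 taken → place at 1.
501 hashes to 10; 10,11,12,0,1 taken → place at 2.
Table: [657, 930, 501, —, 986, 942, 651, —, —, —, 553, 904, 826]

826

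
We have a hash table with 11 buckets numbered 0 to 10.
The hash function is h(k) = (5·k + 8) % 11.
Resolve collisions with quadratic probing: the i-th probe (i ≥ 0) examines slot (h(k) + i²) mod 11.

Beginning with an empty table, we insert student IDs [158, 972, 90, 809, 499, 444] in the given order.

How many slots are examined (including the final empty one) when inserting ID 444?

Insert 158: h=6, slot 6 empty => index 6.
Insert 972: h=6, slot 6 occupied => index 7.
Insert 90: h=7, slot 7 occupied => index 8.
Insert 809: h=5, slot 5 empty => index 5.
Insert 499: h=6, slots 6,7 occupied => index 10.
Insert 444: h=6, slots 6,7,10 occupied => index 4.
Table: [—, —, —, —, 444, 809, 158, 972, 90, —, 499]

4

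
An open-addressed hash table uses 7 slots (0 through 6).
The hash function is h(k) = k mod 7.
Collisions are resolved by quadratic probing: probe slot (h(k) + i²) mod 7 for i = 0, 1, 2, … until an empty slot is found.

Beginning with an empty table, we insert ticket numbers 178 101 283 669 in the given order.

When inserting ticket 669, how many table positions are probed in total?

2

178 hashes to 3; slot 3 is free → place at 3.
101 hashes to 3; 3 taken → place at 4.
283 hashes to 3; 3,4 taken → place at 0.
669 hashes to 4; 4 taken → place at 5.
Table: [283, ., ., 178, 101, 669, .]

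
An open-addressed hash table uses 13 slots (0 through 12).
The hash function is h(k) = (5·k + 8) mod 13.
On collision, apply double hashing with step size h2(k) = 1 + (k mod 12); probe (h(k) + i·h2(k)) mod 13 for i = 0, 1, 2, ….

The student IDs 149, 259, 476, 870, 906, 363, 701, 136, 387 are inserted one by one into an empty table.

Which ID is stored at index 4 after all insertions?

Insert 149: h=12, slot 12 empty → index 12.
Insert 259: h=3, slot 3 empty → index 3.
Insert 476: h=9, slot 9 empty → index 9.
Insert 870: h=3, h2=7, slot 3 occupied → index 10.
Insert 906: h=1, slot 1 empty → index 1.
Insert 363: h=3, h2=4, slot 3 occupied → index 7.
Insert 701: h=3, h2=6, slots 3,9 occupied → index 2.
Insert 136: h=12, h2=5, slot 12 occupied → index 4.
Insert 387: h=6, slot 6 empty → index 6.
Table: [∅, 906, 701, 259, 136, ∅, 387, 363, ∅, 476, 870, ∅, 149]

136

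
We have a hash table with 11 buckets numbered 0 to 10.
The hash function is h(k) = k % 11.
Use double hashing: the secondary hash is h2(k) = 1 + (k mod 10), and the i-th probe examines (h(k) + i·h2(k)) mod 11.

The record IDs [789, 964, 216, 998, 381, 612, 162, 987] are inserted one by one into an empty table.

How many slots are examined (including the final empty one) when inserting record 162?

2

789 hashes to 8; slot 8 is free => place at 8.
964 hashes to 7; slot 7 is free => place at 7.
216 hashes to 7, h2=7; 7 taken => place at 3.
998 hashes to 8, h2=9; 8 taken => place at 6.
381 hashes to 7, h2=2; 7 taken => place at 9.
612 hashes to 7, h2=3; 7 taken => place at 10.
162 hashes to 8, h2=3; 8 taken => place at 0.
987 hashes to 8, h2=8; 8 taken => place at 5.
Table: [162, _, _, 216, _, 987, 998, 964, 789, 381, 612]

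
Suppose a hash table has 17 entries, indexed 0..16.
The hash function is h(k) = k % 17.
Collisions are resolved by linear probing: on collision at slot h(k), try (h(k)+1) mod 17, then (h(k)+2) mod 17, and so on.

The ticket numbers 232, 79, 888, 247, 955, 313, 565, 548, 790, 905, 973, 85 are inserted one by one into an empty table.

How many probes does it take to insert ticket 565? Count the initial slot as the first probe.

232 hashes to 11; slot 11 is free → place at 11.
79 hashes to 11; 11 taken → place at 12.
888 hashes to 4; slot 4 is free → place at 4.
247 hashes to 9; slot 9 is free → place at 9.
955 hashes to 3; slot 3 is free → place at 3.
313 hashes to 7; slot 7 is free → place at 7.
565 hashes to 4; 4 taken → place at 5.
548 hashes to 4; 4,5 taken → place at 6.
790 hashes to 8; slot 8 is free → place at 8.
905 hashes to 4; 4,5,6,7,8,9 taken → place at 10.
973 hashes to 4; 4,5,6,7,8,9,10,11,12 taken → place at 13.
85 hashes to 0; slot 0 is free → place at 0.
Table: [85, —, —, 955, 888, 565, 548, 313, 790, 247, 905, 232, 79, 973, —, —, —]

2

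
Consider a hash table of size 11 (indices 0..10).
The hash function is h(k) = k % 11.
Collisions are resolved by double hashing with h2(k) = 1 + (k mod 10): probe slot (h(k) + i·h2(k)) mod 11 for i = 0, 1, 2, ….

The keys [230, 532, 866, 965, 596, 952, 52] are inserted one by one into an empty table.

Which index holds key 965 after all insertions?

230: h=10 -> slot 10
532: h=4 -> slot 4
866: h=8 -> slot 8
965: h=8, h2=6, probe 8,3 -> slot 3
596: h=2 -> slot 2
952: h=6 -> slot 6
52: h=8, h2=3, probe 8,0 -> slot 0
Table: [52, —, 596, 965, 532, —, 952, —, 866, —, 230]

3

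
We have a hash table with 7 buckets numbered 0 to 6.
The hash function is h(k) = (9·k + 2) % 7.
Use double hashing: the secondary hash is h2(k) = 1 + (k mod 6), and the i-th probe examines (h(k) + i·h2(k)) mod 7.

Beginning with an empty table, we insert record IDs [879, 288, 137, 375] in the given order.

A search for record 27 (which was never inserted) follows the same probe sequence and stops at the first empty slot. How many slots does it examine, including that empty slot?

Insert 879: h=3, slot 3 empty => index 3.
Insert 288: h=4, slot 4 empty => index 4.
Insert 137: h=3, h2=6, slot 3 occupied => index 2.
Insert 375: h=3, h2=4, slot 3 occupied => index 0.
Table: [375, ∅, 137, 879, 288, ∅, ∅]
Lookup 27: h=0, h2=4, probe 0,4,1 → slot 1 empty, not found.

3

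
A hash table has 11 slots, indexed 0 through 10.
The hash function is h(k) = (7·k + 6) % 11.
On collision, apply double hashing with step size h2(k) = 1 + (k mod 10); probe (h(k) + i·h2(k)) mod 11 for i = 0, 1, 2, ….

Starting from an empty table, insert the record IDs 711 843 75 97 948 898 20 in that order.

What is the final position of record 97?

711 hashes to 0; slot 0 is free → place at 0.
843 hashes to 0, h2=4; 0 taken → place at 4.
75 hashes to 3; slot 3 is free → place at 3.
97 hashes to 3, h2=8; 3,0 taken → place at 8.
948 hashes to 9; slot 9 is free → place at 9.
898 hashes to 0, h2=9; 0,9 taken → place at 7.
20 hashes to 3, h2=1; 3,4 taken → place at 5.
Table: [711, _, _, 75, 843, 20, _, 898, 97, 948, _]

8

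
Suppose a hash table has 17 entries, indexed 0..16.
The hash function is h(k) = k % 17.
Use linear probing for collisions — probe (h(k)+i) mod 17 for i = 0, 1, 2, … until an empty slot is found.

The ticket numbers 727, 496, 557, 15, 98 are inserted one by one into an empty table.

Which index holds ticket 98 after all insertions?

16

727 hashes to 13; slot 13 is free → place at 13.
496 hashes to 3; slot 3 is free → place at 3.
557 hashes to 13; 13 taken → place at 14.
15 hashes to 15; slot 15 is free → place at 15.
98 hashes to 13; 13,14,15 taken → place at 16.
Table: [∅, ∅, ∅, 496, ∅, ∅, ∅, ∅, ∅, ∅, ∅, ∅, ∅, 727, 557, 15, 98]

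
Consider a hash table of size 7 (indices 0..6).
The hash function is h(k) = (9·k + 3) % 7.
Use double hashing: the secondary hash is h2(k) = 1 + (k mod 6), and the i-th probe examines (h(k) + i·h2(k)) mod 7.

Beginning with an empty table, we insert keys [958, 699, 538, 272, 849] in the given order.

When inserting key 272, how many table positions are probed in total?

2

958 hashes to 1; slot 1 is free -> place at 1.
699 hashes to 1, h2=4; 1 taken -> place at 5.
538 hashes to 1, h2=5; 1 taken -> place at 6.
272 hashes to 1, h2=3; 1 taken -> place at 4.
849 hashes to 0; slot 0 is free -> place at 0.
Table: [849, 958, ., ., 272, 699, 538]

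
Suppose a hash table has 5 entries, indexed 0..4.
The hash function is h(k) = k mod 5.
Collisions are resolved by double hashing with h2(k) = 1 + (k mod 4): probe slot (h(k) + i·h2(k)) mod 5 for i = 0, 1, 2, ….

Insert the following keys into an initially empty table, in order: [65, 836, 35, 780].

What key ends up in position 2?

65: h=0 → slot 0
836: h=1 → slot 1
35: h=0, h2=4, probe 0,4 → slot 4
780: h=0, h2=1, probe 0,1,2 → slot 2
Table: [65, 836, 780, —, 35]

780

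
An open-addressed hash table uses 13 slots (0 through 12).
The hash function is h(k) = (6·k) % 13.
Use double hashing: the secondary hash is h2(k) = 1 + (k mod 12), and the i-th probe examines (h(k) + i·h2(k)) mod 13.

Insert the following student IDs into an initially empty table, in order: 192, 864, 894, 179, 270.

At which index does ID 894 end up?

192: h=8 → slot 8
864: h=10 → slot 10
894: h=8, h2=7, probe 8,2 → slot 2
179: h=8, h2=12, probe 8,7 → slot 7
270: h=8, h2=7, probe 8,2,9 → slot 9
Table: [., ., 894, ., ., ., ., 179, 192, 270, 864, ., .]

2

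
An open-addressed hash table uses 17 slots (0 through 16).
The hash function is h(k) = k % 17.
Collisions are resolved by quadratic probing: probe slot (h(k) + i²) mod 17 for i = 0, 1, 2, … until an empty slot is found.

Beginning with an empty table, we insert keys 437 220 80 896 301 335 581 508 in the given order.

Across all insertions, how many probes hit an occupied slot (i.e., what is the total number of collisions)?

Insert 437: h=12, slot 12 empty -> index 12.
Insert 220: h=16, slot 16 empty -> index 16.
Insert 80: h=12, slot 12 occupied -> index 13.
Insert 896: h=12, slots 12,13,16 occupied -> index 4.
Insert 301: h=12, slots 12,13,16,4 occupied -> index 11.
Insert 335: h=12, slots 12,13,16,4,11 occupied -> index 3.
Insert 581: h=3, slots 3,4 occupied -> index 7.
Insert 508: h=15, slot 15 empty -> index 15.
Table: [_, _, _, 335, 896, _, _, 581, _, _, _, 301, 437, 80, _, 508, 220]

15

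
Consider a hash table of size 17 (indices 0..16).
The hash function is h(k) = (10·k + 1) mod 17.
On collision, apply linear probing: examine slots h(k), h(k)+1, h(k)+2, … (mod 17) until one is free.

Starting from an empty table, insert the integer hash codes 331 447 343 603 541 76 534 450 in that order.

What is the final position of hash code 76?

331: h=13 -> slot 13
447: h=0 -> slot 0
343: h=14 -> slot 14
603: h=13, probe 13,14,15 -> slot 15
541: h=5 -> slot 5
76: h=13, probe 13,14,15,16 -> slot 16
534: h=3 -> slot 3
450: h=13, probe 13,14,15,16,0,1 -> slot 1
Table: [447, 450, _, 534, _, 541, _, _, _, _, _, _, _, 331, 343, 603, 76]

16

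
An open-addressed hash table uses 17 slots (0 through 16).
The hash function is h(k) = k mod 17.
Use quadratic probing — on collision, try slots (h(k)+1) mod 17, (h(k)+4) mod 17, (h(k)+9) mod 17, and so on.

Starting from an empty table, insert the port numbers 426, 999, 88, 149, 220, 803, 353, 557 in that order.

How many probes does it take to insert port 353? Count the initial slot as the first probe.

426: h=1 → slot 1
999: h=13 → slot 13
88: h=3 → slot 3
149: h=13, probe 13,14 → slot 14
220: h=16 → slot 16
803: h=4 → slot 4
353: h=13, probe 13,14,0 → slot 0
557: h=13, probe 13,14,0,5 → slot 5
Table: [353, 426, _, 88, 803, 557, _, _, _, _, _, _, _, 999, 149, _, 220]

3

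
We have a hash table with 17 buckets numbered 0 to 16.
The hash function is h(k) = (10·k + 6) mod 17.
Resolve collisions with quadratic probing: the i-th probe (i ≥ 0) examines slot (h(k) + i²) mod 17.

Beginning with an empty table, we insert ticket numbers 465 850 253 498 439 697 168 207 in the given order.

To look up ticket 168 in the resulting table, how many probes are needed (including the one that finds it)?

465: h=15 -> slot 15
850: h=6 -> slot 6
253: h=3 -> slot 3
498: h=5 -> slot 5
439: h=10 -> slot 10
697: h=6, probe 6,7 -> slot 7
168: h=3, probe 3,4 -> slot 4
207: h=2 -> slot 2
Table: [_, _, 207, 253, 168, 498, 850, 697, _, _, 439, _, _, _, _, 465, _]
Lookup 168: h=3, probe 3,4 → found at 4.

2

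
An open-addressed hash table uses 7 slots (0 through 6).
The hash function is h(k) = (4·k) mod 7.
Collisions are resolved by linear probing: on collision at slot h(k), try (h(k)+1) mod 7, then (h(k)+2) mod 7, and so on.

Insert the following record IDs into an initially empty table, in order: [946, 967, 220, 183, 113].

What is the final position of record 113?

946 hashes to 4; slot 4 is free => place at 4.
967 hashes to 4; 4 taken => place at 5.
220 hashes to 5; 5 taken => place at 6.
183 hashes to 4; 4,5,6 taken => place at 0.
113 hashes to 4; 4,5,6,0 taken => place at 1.
Table: [183, 113, ., ., 946, 967, 220]

1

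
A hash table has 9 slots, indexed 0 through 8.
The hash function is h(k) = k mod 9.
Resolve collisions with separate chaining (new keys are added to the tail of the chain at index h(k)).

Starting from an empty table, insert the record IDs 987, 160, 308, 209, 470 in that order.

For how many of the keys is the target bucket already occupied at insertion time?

Insert 987: h=6, bucket 6 empty → new chain.
Insert 160: h=7, bucket 7 empty → new chain.
Insert 308: h=2, bucket 2 empty → new chain.
Insert 209: h=2, bucket 2 nonempty → append to chain.
Insert 470: h=2, bucket 2 nonempty → append to chain.
Final buckets:
0: _
1: _
2: 308 -> 209 -> 470
3: _
4: _
5: _
6: 987
7: 160
8: _

2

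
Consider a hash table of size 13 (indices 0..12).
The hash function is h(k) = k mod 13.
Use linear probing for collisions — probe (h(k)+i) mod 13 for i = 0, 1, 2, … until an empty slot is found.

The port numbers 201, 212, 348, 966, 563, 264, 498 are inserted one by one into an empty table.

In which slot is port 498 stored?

201 hashes to 6; slot 6 is free -> place at 6.
212 hashes to 4; slot 4 is free -> place at 4.
348 hashes to 10; slot 10 is free -> place at 10.
966 hashes to 4; 4 taken -> place at 5.
563 hashes to 4; 4,5,6 taken -> place at 7.
264 hashes to 4; 4,5,6,7 taken -> place at 8.
498 hashes to 4; 4,5,6,7,8 taken -> place at 9.
Table: [∅, ∅, ∅, ∅, 212, 966, 201, 563, 264, 498, 348, ∅, ∅]

9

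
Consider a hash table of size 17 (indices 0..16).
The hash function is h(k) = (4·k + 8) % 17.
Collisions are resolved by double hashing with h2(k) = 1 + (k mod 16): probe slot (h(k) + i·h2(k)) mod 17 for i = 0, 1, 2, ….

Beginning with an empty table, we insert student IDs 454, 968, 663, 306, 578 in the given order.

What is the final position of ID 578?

454 hashes to 5; slot 5 is free => place at 5.
968 hashes to 4; slot 4 is free => place at 4.
663 hashes to 8; slot 8 is free => place at 8.
306 hashes to 8, h2=3; 8 taken => place at 11.
578 hashes to 8, h2=3; 8,11 taken => place at 14.
Table: [_, _, _, _, 968, 454, _, _, 663, _, _, 306, _, _, 578, _, _]

14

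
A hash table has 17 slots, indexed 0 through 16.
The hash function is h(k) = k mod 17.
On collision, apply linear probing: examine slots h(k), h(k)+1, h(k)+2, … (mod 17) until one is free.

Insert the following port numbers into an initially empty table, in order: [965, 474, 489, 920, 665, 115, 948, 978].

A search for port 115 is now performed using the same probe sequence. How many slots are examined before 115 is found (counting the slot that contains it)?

4

965: h=13 → slot 13
474: h=15 → slot 15
489: h=13, probe 13,14 → slot 14
920: h=2 → slot 2
665: h=2, probe 2,3 → slot 3
115: h=13, probe 13,14,15,16 → slot 16
948: h=13, probe 13,14,15,16,0 → slot 0
978: h=9 → slot 9
Table: [948, -, 920, 665, -, -, -, -, -, 978, -, -, -, 965, 489, 474, 115]
Lookup 115: h=13, probe 13,14,15,16 → found at 16.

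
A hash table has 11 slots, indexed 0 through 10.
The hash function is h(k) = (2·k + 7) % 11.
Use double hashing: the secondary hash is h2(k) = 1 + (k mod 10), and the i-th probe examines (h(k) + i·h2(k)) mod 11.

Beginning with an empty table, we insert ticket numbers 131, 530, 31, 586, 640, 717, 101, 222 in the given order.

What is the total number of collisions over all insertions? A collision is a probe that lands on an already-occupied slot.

6

131 hashes to 5; slot 5 is free => place at 5.
530 hashes to 0; slot 0 is free => place at 0.
31 hashes to 3; slot 3 is free => place at 3.
586 hashes to 2; slot 2 is free => place at 2.
640 hashes to 0, h2=1; 0 taken => place at 1.
717 hashes to 0, h2=8; 0 taken => place at 8.
101 hashes to 0, h2=2; 0,2 taken => place at 4.
222 hashes to 0, h2=3; 0,3 taken => place at 6.
Table: [530, 640, 586, 31, 101, 131, 222, -, 717, -, -]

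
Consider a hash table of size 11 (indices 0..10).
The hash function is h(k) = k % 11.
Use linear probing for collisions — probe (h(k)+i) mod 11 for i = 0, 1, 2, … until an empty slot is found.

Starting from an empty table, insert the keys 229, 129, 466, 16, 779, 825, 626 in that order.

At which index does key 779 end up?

10

229 hashes to 9; slot 9 is free → place at 9.
129 hashes to 8; slot 8 is free → place at 8.
466 hashes to 4; slot 4 is free → place at 4.
16 hashes to 5; slot 5 is free → place at 5.
779 hashes to 9; 9 taken → place at 10.
825 hashes to 0; slot 0 is free → place at 0.
626 hashes to 10; 10,0 taken → place at 1.
Table: [825, 626, _, _, 466, 16, _, _, 129, 229, 779]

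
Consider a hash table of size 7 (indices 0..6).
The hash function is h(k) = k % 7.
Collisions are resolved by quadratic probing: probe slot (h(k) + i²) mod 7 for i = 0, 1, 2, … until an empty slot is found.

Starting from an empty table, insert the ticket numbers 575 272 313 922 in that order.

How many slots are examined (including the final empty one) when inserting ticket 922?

3

575 hashes to 1; slot 1 is free -> place at 1.
272 hashes to 6; slot 6 is free -> place at 6.
313 hashes to 5; slot 5 is free -> place at 5.
922 hashes to 5; 5,6 taken -> place at 2.
Table: [—, 575, 922, —, —, 313, 272]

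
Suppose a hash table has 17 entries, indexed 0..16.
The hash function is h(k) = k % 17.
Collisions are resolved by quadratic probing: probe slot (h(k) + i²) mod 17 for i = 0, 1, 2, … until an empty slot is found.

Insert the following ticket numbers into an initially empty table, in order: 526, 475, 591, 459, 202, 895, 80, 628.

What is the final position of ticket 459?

526: h=16 → slot 16
475: h=16, probe 16,0 → slot 0
591: h=13 → slot 13
459: h=0, probe 0,1 → slot 1
202: h=15 → slot 15
895: h=11 → slot 11
80: h=12 → slot 12
628: h=16, probe 16,0,3 → slot 3
Table: [475, 459, _, 628, _, _, _, _, _, _, _, 895, 80, 591, _, 202, 526]

1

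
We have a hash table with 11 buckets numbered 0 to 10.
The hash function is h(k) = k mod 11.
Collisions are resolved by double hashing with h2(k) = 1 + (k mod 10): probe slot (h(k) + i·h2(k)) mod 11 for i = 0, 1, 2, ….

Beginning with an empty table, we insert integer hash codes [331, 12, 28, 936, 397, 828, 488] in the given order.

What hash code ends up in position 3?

828

Insert 331: h=1, slot 1 empty -> index 1.
Insert 12: h=1, h2=3, slot 1 occupied -> index 4.
Insert 28: h=6, slot 6 empty -> index 6.
Insert 936: h=1, h2=7, slot 1 occupied -> index 8.
Insert 397: h=1, h2=8, slot 1 occupied -> index 9.
Insert 828: h=3, slot 3 empty -> index 3.
Insert 488: h=4, h2=9, slot 4 occupied -> index 2.
Table: [_, 331, 488, 828, 12, _, 28, _, 936, 397, _]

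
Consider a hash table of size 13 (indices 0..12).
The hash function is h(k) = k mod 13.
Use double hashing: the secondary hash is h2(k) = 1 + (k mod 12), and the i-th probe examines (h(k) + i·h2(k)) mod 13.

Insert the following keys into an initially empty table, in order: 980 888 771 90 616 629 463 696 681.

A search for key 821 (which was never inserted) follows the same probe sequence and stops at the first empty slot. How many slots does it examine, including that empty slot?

Insert 980: h=5, slot 5 empty => index 5.
Insert 888: h=4, slot 4 empty => index 4.
Insert 771: h=4, h2=4, slot 4 occupied => index 8.
Insert 90: h=12, slot 12 empty => index 12.
Insert 616: h=5, h2=5, slot 5 occupied => index 10.
Insert 629: h=5, h2=6, slot 5 occupied => index 11.
Insert 463: h=8, h2=8, slot 8 occupied => index 3.
Insert 696: h=7, slot 7 empty => index 7.
Insert 681: h=5, h2=10, slot 5 occupied => index 2.
Table: [-, -, 681, 463, 888, 980, -, 696, 771, -, 616, 629, 90]
Lookup 821: h=2, h2=6, probe 2,8,1 → slot 1 empty, not found.

3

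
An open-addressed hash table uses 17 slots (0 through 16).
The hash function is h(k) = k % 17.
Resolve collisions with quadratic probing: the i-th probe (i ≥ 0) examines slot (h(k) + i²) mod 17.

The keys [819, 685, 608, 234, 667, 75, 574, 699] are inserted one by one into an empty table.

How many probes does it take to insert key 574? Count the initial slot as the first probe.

819: h=3 → slot 3
685: h=5 → slot 5
608: h=13 → slot 13
234: h=13, probe 13,14 → slot 14
667: h=4 → slot 4
75: h=7 → slot 7
574: h=13, probe 13,14,0 → slot 0
699: h=2 → slot 2
Table: [574, -, 699, 819, 667, 685, -, 75, -, -, -, -, -, 608, 234, -, -]

3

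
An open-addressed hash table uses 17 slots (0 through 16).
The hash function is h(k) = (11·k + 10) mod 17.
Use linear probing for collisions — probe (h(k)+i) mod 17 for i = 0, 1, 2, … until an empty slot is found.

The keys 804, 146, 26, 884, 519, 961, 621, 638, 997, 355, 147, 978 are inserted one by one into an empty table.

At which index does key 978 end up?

804 hashes to 14; slot 14 is free → place at 14.
146 hashes to 1; slot 1 is free → place at 1.
26 hashes to 7; slot 7 is free → place at 7.
884 hashes to 10; slot 10 is free → place at 10.
519 hashes to 7; 7 taken → place at 8.
961 hashes to 7; 7,8 taken → place at 9.
621 hashes to 7; 7,8,9,10 taken → place at 11.
638 hashes to 7; 7,8,9,10,11 taken → place at 12.
997 hashes to 12; 12 taken → place at 13.
355 hashes to 5; slot 5 is free → place at 5.
147 hashes to 12; 12,13,14 taken → place at 15.
978 hashes to 7; 7,8,9,10,11,12,13,14,15 taken → place at 16.
Table: [—, 146, —, —, —, 355, —, 26, 519, 961, 884, 621, 638, 997, 804, 147, 978]

16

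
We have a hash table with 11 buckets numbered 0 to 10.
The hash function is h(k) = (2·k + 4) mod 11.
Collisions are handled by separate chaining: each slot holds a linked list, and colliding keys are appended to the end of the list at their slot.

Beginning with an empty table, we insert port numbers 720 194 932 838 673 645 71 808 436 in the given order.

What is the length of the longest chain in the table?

3

720 -> bucket 3
194 -> bucket 7
932 -> bucket 9
838 -> bucket 8
673 -> bucket 8 (collision)
645 -> bucket 7 (collision)
71 -> bucket 3 (collision)
808 -> bucket 3 (collision)
436 -> bucket 7 (collision)
Final buckets:
0: ∅
1: ∅
2: ∅
3: 720 -> 71 -> 808
4: ∅
5: ∅
6: ∅
7: 194 -> 645 -> 436
8: 838 -> 673
9: 932
10: ∅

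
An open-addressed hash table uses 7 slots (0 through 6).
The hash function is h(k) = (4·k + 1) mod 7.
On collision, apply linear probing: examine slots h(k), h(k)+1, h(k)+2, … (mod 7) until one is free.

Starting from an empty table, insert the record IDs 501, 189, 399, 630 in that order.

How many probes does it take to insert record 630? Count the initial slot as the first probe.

4

501 hashes to 3; slot 3 is free => place at 3.
189 hashes to 1; slot 1 is free => place at 1.
399 hashes to 1; 1 taken => place at 2.
630 hashes to 1; 1,2,3 taken => place at 4.
Table: [—, 189, 399, 501, 630, —, —]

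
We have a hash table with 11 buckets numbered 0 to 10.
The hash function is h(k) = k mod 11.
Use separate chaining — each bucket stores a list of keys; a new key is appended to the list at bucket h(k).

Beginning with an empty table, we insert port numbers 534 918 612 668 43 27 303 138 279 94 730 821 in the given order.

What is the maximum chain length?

4

Insert 534: h=6, bucket 6 empty → new chain.
Insert 918: h=5, bucket 5 empty → new chain.
Insert 612: h=7, bucket 7 empty → new chain.
Insert 668: h=8, bucket 8 empty → new chain.
Insert 43: h=10, bucket 10 empty → new chain.
Insert 27: h=5, bucket 5 nonempty → append to chain.
Insert 303: h=6, bucket 6 nonempty → append to chain.
Insert 138: h=6, bucket 6 nonempty → append to chain.
Insert 279: h=4, bucket 4 empty → new chain.
Insert 94: h=6, bucket 6 nonempty → append to chain.
Insert 730: h=4, bucket 4 nonempty → append to chain.
Insert 821: h=7, bucket 7 nonempty → append to chain.
Final buckets:
0: _
1: _
2: _
3: _
4: 279 -> 730
5: 918 -> 27
6: 534 -> 303 -> 138 -> 94
7: 612 -> 821
8: 668
9: _
10: 43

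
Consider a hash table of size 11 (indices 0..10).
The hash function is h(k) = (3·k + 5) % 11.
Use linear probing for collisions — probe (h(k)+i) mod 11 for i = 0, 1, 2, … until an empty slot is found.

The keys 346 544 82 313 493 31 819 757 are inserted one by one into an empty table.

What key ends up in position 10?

Insert 346: h=9, slot 9 empty → index 9.
Insert 544: h=9, slot 9 occupied → index 10.
Insert 82: h=9, slots 9,10 occupied → index 0.
Insert 313: h=9, slots 9,10,0 occupied → index 1.
Insert 493: h=10, slots 10,0,1 occupied → index 2.
Insert 31: h=10, slots 10,0,1,2 occupied → index 3.
Insert 819: h=9, slots 9,10,0,1,2,3 occupied → index 4.
Insert 757: h=10, slots 10,0,1,2,3,4 occupied → index 5.
Table: [82, 313, 493, 31, 819, 757, —, —, —, 346, 544]

544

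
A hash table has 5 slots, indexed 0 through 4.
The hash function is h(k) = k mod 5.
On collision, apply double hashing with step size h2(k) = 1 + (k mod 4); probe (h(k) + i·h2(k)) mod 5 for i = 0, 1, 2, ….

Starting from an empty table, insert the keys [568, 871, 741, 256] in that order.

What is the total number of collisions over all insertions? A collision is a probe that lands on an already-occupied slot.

Insert 568: h=3, slot 3 empty → index 3.
Insert 871: h=1, slot 1 empty → index 1.
Insert 741: h=1, h2=2, slots 1,3 occupied → index 0.
Insert 256: h=1, h2=1, slot 1 occupied → index 2.
Table: [741, 871, 256, 568, ∅]

3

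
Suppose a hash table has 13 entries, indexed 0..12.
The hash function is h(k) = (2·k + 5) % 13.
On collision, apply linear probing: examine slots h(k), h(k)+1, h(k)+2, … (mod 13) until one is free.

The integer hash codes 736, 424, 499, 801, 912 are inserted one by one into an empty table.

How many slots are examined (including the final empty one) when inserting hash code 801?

736: h=8 → slot 8
424: h=8, probe 8,9 → slot 9
499: h=2 → slot 2
801: h=8, probe 8,9,10 → slot 10
912: h=9, probe 9,10,11 → slot 11
Table: [-, -, 499, -, -, -, -, -, 736, 424, 801, 912, -]

3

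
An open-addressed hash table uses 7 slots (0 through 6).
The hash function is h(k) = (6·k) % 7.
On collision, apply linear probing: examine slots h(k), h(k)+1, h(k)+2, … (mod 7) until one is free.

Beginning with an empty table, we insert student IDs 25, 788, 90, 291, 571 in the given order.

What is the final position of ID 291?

5

25: h=3 => slot 3
788: h=3, probe 3,4 => slot 4
90: h=1 => slot 1
291: h=3, probe 3,4,5 => slot 5
571: h=3, probe 3,4,5,6 => slot 6
Table: [—, 90, —, 25, 788, 291, 571]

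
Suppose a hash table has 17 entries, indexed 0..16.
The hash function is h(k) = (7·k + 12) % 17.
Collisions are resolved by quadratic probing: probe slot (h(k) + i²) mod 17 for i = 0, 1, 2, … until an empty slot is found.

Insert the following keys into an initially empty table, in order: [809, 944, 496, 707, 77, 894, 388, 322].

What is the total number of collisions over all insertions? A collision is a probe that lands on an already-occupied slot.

5

809 hashes to 14; slot 14 is free => place at 14.
944 hashes to 7; slot 7 is free => place at 7.
496 hashes to 16; slot 16 is free => place at 16.
707 hashes to 14; 14 taken => place at 15.
77 hashes to 7; 7 taken => place at 8.
894 hashes to 14; 14,15 taken => place at 1.
388 hashes to 8; 8 taken => place at 9.
322 hashes to 5; slot 5 is free => place at 5.
Table: [∅, 894, ∅, ∅, ∅, 322, ∅, 944, 77, 388, ∅, ∅, ∅, ∅, 809, 707, 496]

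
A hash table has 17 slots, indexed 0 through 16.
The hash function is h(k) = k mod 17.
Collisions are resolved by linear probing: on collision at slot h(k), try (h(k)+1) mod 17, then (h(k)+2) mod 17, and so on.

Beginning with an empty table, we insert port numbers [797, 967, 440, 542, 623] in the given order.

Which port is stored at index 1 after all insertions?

542

797: h=15 -> slot 15
967: h=15, probe 15,16 -> slot 16
440: h=15, probe 15,16,0 -> slot 0
542: h=15, probe 15,16,0,1 -> slot 1
623: h=11 -> slot 11
Table: [440, 542, -, -, -, -, -, -, -, -, -, 623, -, -, -, 797, 967]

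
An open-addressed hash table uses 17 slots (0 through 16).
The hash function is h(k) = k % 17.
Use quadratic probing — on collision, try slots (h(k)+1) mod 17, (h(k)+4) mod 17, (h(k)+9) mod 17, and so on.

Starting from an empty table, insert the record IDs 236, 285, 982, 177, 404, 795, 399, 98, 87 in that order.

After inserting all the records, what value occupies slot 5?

236: h=15 → slot 15
285: h=13 → slot 13
982: h=13, probe 13,14 → slot 14
177: h=7 → slot 7
404: h=13, probe 13,14,0 → slot 0
795: h=13, probe 13,14,0,5 → slot 5
399: h=8 → slot 8
98: h=13, probe 13,14,0,5,12 → slot 12
87: h=2 → slot 2
Table: [404, _, 87, _, _, 795, _, 177, 399, _, _, _, 98, 285, 982, 236, _]

795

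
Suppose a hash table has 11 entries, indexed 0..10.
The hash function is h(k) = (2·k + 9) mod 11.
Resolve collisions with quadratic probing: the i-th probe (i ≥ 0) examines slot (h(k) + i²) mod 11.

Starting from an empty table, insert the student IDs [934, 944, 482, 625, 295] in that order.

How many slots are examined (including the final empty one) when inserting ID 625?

3

Insert 934: h=7, slot 7 empty → index 7.
Insert 944: h=5, slot 5 empty → index 5.
Insert 482: h=5, slot 5 occupied → index 6.
Insert 625: h=5, slots 5,6 occupied → index 9.
Insert 295: h=5, slots 5,6,9 occupied → index 3.
Table: [—, —, —, 295, —, 944, 482, 934, —, 625, —]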